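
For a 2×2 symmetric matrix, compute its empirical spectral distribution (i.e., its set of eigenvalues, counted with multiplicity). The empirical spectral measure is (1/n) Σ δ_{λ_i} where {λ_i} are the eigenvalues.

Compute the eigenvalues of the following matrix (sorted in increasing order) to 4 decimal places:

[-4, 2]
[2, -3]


Since M is real symmetric, both eigenvalues are real; they are the roots of det(λI − M) = λ² − (tr M) λ + det M.
tr M = -4 + (-3) = -7.
det M = (-4)·(-3) − 2² = 12 − 4 = 8.
Characteristic polynomial: λ² + 7λ + 8 = 0.
Discriminant Δ = (tr M)² − 4·det M = 49 − 32 = 17; √Δ = 4.123106.
λ = (tr M ± √Δ)/2 = (-7 ± 4.123106)/2, giving (tr M − √Δ)/2 = -5.5616 and (tr M + √Δ)/2 = -1.4384.

Eigenvalues sorted in increasing order: [-5.5616, -1.4384].


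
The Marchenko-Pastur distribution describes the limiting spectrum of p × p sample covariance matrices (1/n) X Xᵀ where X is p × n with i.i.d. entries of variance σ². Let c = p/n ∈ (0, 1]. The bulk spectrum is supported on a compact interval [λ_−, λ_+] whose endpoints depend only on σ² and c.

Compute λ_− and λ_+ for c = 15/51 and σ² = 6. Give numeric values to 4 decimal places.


c = 15/51 = 0.294118; √c = 0.542326.
λ_− = σ² (1 − √c)² = 6 · (1 − 0.542326)² = 6 · (0.457674)² = 1.256792.
λ_+ = σ² (1 + √c)² = 6 · (1 + 0.542326)² = 6 · (1.542326)² = 14.272620.

Rounded to 4 decimal places: λ_− ≈ 1.2568, λ_+ ≈ 14.2726.


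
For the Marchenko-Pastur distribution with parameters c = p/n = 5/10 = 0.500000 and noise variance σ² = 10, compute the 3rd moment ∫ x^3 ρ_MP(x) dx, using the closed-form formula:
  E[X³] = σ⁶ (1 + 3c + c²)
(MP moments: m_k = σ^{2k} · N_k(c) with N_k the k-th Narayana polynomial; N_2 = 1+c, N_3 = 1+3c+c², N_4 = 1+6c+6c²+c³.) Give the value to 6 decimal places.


E[X³] = σ⁶ (1 + 3c + c²) (third MP moment). With σ² = 10 (so σ⁶ = 1000) and c = 5/10 = 0.500000: E[X³] = 1000 · (1 + 3·0.500000 + (0.500000)²) = 1000 · 2.750000.

So E[X^3] = 2750.000000.


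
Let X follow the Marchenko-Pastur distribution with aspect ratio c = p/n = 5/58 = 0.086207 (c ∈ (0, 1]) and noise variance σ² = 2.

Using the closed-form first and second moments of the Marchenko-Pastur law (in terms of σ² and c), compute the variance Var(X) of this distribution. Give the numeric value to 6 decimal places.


Recall the MP moments m_1 = E[X] = σ² and m_2 = E[X²] = σ⁴ (1 + c).
m_1 = E[X] = σ² = 2, so m_1² = 4.
m_2 = E[X²] = σ⁴ (1 + c) = 4 · (1 + 0.086207) = 4 · 1.086207 = 4.344828.
(Note m_2 − m_1² simplifies to c · σ⁴ = 0.086207 · 4.)

Var(X) = m_2 − m_1² = 4.344828 − 4 = 0.344828.


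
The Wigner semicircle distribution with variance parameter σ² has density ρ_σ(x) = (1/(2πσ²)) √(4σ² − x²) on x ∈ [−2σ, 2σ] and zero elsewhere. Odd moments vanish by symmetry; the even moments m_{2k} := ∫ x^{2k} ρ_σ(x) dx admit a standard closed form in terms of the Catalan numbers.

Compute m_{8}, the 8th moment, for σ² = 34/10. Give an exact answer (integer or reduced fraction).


By the scaled semicircle moment identity, m_{2k} = σ^{2k} · C_k with k = 4.
C_4 = (1/(k+1)) · C(2k, k) = (1/5) · C(8, 4) = (1/5) · 70 = 14.
σ^{2k} = (σ²)^k = (34/10)^4 = 83521/625.

Therefore m_{8} = σ^{8} · C_4 = (83521/625) · 14 = 1169294/625.


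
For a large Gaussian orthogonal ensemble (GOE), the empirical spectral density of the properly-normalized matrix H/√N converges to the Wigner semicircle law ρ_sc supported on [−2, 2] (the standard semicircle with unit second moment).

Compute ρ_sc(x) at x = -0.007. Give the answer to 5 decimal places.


ρ_sc(x) = (1/(2π)) √(4 − x²). With x = -0.007:
  4 − x² = 4 − (-0.007)² = 4 − 0.000049 = 3.999951.
  √(4 − x²) = 1.999988.
  1/(2π) = 0.159155.
  ρ_sc(-0.007) = 0.159155 · 1.999988 = 0.318308.

Rounded to 5 decimal places: ρ_sc(-0.007) ≈ 0.31831.


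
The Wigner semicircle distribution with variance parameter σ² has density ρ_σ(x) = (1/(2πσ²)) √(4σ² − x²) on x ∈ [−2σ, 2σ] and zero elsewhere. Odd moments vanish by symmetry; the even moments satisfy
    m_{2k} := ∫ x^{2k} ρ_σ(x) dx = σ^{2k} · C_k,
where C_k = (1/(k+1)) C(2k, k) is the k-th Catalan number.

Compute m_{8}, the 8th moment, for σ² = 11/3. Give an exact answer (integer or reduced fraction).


By the scaled semicircle moment identity, m_{2k} = σ^{2k} · C_k with k = 4.
C_4 = (1/(k+1)) · C(2k, k) = (1/5) · C(8, 4) = (1/5) · 70 = 14.
σ^{2k} = (σ²)^k = (11/3)^4 = 14641/81.

Therefore m_{8} = σ^{8} · C_4 = (14641/81) · 14 = 204974/81.


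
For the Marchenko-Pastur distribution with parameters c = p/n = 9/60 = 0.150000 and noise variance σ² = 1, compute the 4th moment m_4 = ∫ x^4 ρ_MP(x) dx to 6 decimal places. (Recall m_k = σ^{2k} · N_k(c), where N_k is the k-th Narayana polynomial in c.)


E[X⁴] = σ⁸ (1 + 6c + 6c² + c³) (fourth MP moment). With σ² = 1 (so σ⁸ = 1) and c = 9/60 = 0.150000: E[X⁴] = 1 · (1 + 6·0.150000 + 6·(0.150000)² + (0.150000)³) = 1 · 2.038375.

So E[X^4] = 2.038375.


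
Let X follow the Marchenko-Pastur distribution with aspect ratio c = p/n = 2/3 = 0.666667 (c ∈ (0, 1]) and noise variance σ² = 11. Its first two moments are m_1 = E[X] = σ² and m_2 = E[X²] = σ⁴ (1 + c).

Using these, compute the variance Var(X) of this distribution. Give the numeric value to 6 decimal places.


m_1 = E[X] = σ² = 11, so m_1² = 121.
m_2 = E[X²] = σ⁴ (1 + c) = 121 · (1 + 0.666667) = 121 · 1.666667 = 201.666667.
(Note m_2 − m_1² simplifies to c · σ⁴ = 0.666667 · 121.)

Var(X) = m_2 − m_1² = 201.666667 − 121 = 80.666667.


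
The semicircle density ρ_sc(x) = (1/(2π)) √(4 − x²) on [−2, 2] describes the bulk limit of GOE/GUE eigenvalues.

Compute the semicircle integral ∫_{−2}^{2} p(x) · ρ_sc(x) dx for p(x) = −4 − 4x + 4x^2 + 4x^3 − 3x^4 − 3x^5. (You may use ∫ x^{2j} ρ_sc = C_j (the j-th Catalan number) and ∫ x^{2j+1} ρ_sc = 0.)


Write p(x) = Σ a_i x^i, split into monomials and integrate each against ρ_sc separately.
Using ∫ x^{2j} ρ_sc = C_j = (1/(j+1)) C(2j, j) (Catalan numbers) and ∫ x^{2j+1} ρ_sc = 0 (odd monomials vanish by symmetry):
  i = 0 (even): a_0 · C_{0} = -4 · 1 = -4
  i = 1 (odd): ∫ x^1 ρ_sc = 0 (vanishes)
  i = 2 (even): a_2 · C_{1} = 4 · 1 = 4
  i = 3 (odd): ∫ x^3 ρ_sc = 0 (vanishes)
  i = 4 (even): a_4 · C_{2} = -3 · 2 = -6
  i = 5 (odd): ∫ x^5 ρ_sc = 0 (vanishes)

Summing the contributions: ∫_{−2}^{2} p(x) ρ_sc(x) dx = (-4) + 4 + (-6) = -6.


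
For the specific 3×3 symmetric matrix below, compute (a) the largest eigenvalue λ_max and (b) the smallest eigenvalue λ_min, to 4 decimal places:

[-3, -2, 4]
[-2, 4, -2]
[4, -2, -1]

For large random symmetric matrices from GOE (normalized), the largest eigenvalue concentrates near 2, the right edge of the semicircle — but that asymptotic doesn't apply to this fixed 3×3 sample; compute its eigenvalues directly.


Since M is real symmetric, all three eigenvalues are real; they are the roots of det(λI − M) = λ³ − (tr M) λ² + s λ − det M, where s is the sum of the principal 2×2 minors.
tr M = -3 + 4 + (-1) = 0.
s = ((-3)·4 − (-2)²) + ((-3)·(-1) − 4²) + (4·(-1) − (-2)²) = -16 + (-13) + (-8) = -37.
det M (expand along row 1) = (-3)·(-8) − (-2)·10 + 4·(-12) = -4.
Characteristic polynomial: λ³ − 37λ + 4 = 0.
Substitute λ = y + (tr M)/3 = y + 0.000000 to remove the quadratic term: y³ + p·y + q = 0 with p = s − (tr M)²/3 = -37.000000 and q = −2(tr M)³/27 + (tr M)·s/3 − det M = 4.000000.
Three real roots ⇒ use the trigonometric (Viète) form: r = 2√(−p/3) = 7.023769, φ = arccos(3q/(p·r)) = arccos(-0.046175) = 1.616988 rad.
y_k = r·cos(φ/3 − 2πk/3) for k = 0, 1, 2 gives y = 6.027970, 0.108142, -6.136113.
λ_k = y_k + 0.000000 gives λ = 6.0280, 0.1081, -6.1361 (check: the sum is 0.0000 = tr M).

Hence λ_max = 6.0280 and λ_min = -6.1361.


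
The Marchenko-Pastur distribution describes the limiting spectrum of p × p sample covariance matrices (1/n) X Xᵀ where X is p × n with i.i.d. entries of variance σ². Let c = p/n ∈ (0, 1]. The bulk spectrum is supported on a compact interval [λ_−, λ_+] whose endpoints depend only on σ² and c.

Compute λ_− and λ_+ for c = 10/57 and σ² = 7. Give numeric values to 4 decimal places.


c = 10/57 = 0.175439; √c = 0.418854.
λ_− = σ² (1 − √c)² = 7 · (1 − 0.418854)² = 7 · (0.581146)² = 2.364115.
λ_+ = σ² (1 + √c)² = 7 · (1 + 0.418854)² = 7 · (1.418854)² = 14.092025.

Rounded to 4 decimal places: λ_− ≈ 2.3641, λ_+ ≈ 14.0920.


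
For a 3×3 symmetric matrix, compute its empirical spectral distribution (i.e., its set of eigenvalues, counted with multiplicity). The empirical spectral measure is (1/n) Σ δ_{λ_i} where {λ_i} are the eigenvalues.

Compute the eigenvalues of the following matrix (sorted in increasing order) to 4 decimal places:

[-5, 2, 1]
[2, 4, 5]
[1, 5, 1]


Since M is real symmetric, all three eigenvalues are real; they are the roots of det(λI − M) = λ³ − (tr M) λ² + s λ − det M, where s is the sum of the principal 2×2 minors.
tr M = -5 + 4 + 1 = 0.
s = ((-5)·4 − 2²) + ((-5)·1 − 1²) + (4·1 − 5²) = -24 + (-6) + (-21) = -51.
det M (expand along row 1) = (-5)·(-21) − 2·(-3) + 1·6 = 117.
Characteristic polynomial: λ³ − 51λ − 117 = 0.
Substitute λ = y + (tr M)/3 = y + 0.000000 to remove the quadratic term: y³ + p·y + q = 0 with p = s − (tr M)²/3 = -51.000000 and q = −2(tr M)³/27 + (tr M)·s/3 − det M = -117.000000.
Three real roots ⇒ use the trigonometric (Viète) form: r = 2√(−p/3) = 8.246211, φ = arccos(3q/(p·r)) = arccos(0.834608) = 0.583376 rad.
y_k = r·cos(φ/3 − 2πk/3) for k = 0, 1, 2 gives y = 8.090790, -2.665419, -5.425372.
λ_k = y_k + 0.000000 gives λ = 8.0908, -2.6654, -5.4254 (check: the sum is 0.0000 = tr M).

Eigenvalues sorted in increasing order: [-5.4254, -2.6654, 8.0908].


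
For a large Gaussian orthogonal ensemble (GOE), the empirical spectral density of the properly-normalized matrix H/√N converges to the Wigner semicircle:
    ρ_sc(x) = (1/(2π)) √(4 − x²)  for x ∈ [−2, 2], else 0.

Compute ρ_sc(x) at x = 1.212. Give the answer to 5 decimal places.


ρ_sc(x) = (1/(2π)) √(4 − x²). With x = 1.212:
  4 − x² = 4 − (1.212)² = 4 − 1.468944 = 2.531056.
  √(4 − x²) = 1.590929.
  1/(2π) = 0.159155.
  ρ_sc(1.212) = 0.159155 · 1.590929 = 0.253204.

Rounded to 5 decimal places: ρ_sc(1.212) ≈ 0.25320.


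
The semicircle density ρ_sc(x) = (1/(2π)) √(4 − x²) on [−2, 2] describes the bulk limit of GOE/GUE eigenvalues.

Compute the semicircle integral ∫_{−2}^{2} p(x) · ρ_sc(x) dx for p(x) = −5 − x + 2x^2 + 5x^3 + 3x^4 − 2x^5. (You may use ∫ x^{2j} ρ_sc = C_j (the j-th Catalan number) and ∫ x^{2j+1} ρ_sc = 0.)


Write p(x) = Σ a_i x^i, split into monomials and integrate each against ρ_sc separately.
Using ∫ x^{2j} ρ_sc = C_j = (1/(j+1)) C(2j, j) (Catalan numbers) and ∫ x^{2j+1} ρ_sc = 0 (odd monomials vanish by symmetry):
  i = 0 (even): a_0 · C_{0} = -5 · 1 = -5
  i = 1 (odd): ∫ x^1 ρ_sc = 0 (vanishes)
  i = 2 (even): a_2 · C_{1} = 2 · 1 = 2
  i = 3 (odd): ∫ x^3 ρ_sc = 0 (vanishes)
  i = 4 (even): a_4 · C_{2} = 3 · 2 = 6
  i = 5 (odd): ∫ x^5 ρ_sc = 0 (vanishes)

Summing the contributions: ∫_{−2}^{2} p(x) ρ_sc(x) dx = (-5) + 2 + 6 = 3.


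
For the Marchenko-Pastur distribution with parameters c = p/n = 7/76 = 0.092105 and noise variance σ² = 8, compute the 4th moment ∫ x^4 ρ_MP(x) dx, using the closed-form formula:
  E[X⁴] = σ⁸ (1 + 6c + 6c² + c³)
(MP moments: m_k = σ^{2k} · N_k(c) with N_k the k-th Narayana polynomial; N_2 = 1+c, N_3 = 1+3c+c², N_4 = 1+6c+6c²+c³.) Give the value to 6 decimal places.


E[X⁴] = σ⁸ (1 + 6c + 6c² + c³) (fourth MP moment). With σ² = 8 (so σ⁸ = 4096) and c = 7/76 = 0.092105: E[X⁴] = 4096 · (1 + 6·0.092105 + 6·(0.092105)² + (0.092105)³) = 4096 · 1.604313.

So E[X^4] = 6571.266949.


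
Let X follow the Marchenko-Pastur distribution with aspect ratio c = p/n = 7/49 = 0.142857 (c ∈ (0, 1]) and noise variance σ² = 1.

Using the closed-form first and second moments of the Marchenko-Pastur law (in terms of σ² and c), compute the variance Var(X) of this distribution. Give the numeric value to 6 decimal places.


Recall the MP moments m_1 = E[X] = σ² and m_2 = E[X²] = σ⁴ (1 + c).
m_1 = E[X] = σ² = 1, so m_1² = 1.
m_2 = E[X²] = σ⁴ (1 + c) = 1 · (1 + 0.142857) = 1 · 1.142857 = 1.142857.
(Note m_2 − m_1² simplifies to c · σ⁴ = 0.142857 · 1.)

Var(X) = m_2 − m_1² = 1.142857 − 1 = 0.142857.


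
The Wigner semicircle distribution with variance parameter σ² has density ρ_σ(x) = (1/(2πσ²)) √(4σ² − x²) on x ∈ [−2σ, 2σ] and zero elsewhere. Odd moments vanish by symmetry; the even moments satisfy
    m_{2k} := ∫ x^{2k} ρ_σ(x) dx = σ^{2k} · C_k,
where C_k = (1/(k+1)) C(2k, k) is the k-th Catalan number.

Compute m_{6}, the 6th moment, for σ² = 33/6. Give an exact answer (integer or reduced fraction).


By the scaled semicircle moment identity, m_{2k} = σ^{2k} · C_k with k = 3.
C_3 = (1/(k+1)) · C(2k, k) = (1/4) · C(6, 3) = (1/4) · 20 = 5.
σ^{2k} = (σ²)^k = (33/6)^3 = 1331/8.

Therefore m_{6} = σ^{6} · C_3 = (1331/8) · 5 = 6655/8.


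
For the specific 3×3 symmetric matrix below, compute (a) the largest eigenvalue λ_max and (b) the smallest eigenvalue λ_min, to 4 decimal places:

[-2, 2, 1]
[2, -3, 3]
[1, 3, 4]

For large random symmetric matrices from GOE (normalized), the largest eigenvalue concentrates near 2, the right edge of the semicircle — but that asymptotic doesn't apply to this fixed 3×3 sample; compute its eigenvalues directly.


Since M is real symmetric, all three eigenvalues are real; they are the roots of det(λI − M) = λ³ − (tr M) λ² + s λ − det M, where s is the sum of the principal 2×2 minors.
tr M = -2 + (-3) + 4 = -1.
s = ((-2)·(-3) − 2²) + ((-2)·4 − 1²) + ((-3)·4 − 3²) = 2 + (-9) + (-21) = -28.
det M (expand along row 1) = (-2)·(-21) − 2·5 + 1·9 = 41.
Characteristic polynomial: λ³ + λ² − 28λ − 41 = 0.
Substitute λ = y + (tr M)/3 = y − 0.333333 to remove the quadratic term: y³ + p·y + q = 0 with p = s − (tr M)²/3 = -28.333333 and q = −2(tr M)³/27 + (tr M)·s/3 − det M = -31.592593.
Three real roots ⇒ use the trigonometric (Viète) form: r = 2√(−p/3) = 6.146363, φ = arccos(3q/(p·r)) = arccos(0.544240) = 0.995313 rad.
y_k = r·cos(φ/3 − 2πk/3) for k = 0, 1, 2 gives y = 5.811183, -1.171825, -4.639358.
λ_k = y_k − 0.333333 gives λ = 5.4778, -1.5052, -4.9727 (check: the sum is -1.0000 = tr M).

Hence λ_max = 5.4778 and λ_min = -4.9727.


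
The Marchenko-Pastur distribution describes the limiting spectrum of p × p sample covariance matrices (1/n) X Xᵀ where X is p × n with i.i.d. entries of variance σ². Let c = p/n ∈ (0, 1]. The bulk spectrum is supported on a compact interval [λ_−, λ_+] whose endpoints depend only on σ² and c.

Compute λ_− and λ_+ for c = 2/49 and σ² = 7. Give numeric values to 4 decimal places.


c = 2/49 = 0.040816; √c = 0.202031.
λ_− = σ² (1 − √c)² = 7 · (1 − 0.202031)² = 7 · (0.797969)² = 4.457287.
λ_+ = σ² (1 + √c)² = 7 · (1 + 0.202031)² = 7 · (1.202031)² = 10.114141.

Rounded to 4 decimal places: λ_− ≈ 4.4573, λ_+ ≈ 10.1141.


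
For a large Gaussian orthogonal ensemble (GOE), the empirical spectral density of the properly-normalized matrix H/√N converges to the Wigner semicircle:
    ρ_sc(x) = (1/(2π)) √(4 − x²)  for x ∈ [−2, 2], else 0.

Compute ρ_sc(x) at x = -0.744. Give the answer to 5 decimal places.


ρ_sc(x) = (1/(2π)) √(4 − x²). With x = -0.744:
  4 − x² = 4 − (-0.744)² = 4 − 0.553536 = 3.446464.
  √(4 − x²) = 1.856465.
  1/(2π) = 0.159155.
  ρ_sc(-0.744) = 0.159155 · 1.856465 = 0.295466.

Rounded to 5 decimal places: ρ_sc(-0.744) ≈ 0.29547.


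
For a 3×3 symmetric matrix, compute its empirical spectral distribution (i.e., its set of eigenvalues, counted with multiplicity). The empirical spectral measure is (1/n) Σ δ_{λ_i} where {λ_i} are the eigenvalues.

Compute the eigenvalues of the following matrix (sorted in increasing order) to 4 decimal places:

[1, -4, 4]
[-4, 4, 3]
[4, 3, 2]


Since M is real symmetric, all three eigenvalues are real; they are the roots of det(λI − M) = λ³ − (tr M) λ² + s λ − det M, where s is the sum of the principal 2×2 minors.
tr M = 1 + 4 + 2 = 7.
s = (1·4 − (-4)²) + (1·2 − 4²) + (4·2 − 3²) = -12 + (-14) + (-1) = -27.
det M (expand along row 1) = 1·(-1) − (-4)·(-20) + 4·(-28) = -193.
Characteristic polynomial: λ³ − 7λ² − 27λ + 193 = 0.
Substitute λ = y + (tr M)/3 = y + 2.333333 to remove the quadratic term: y³ + p·y + q = 0 with p = s − (tr M)²/3 = -43.333333 and q = −2(tr M)³/27 + (tr M)·s/3 − det M = 104.592593.
Three real roots ⇒ use the trigonometric (Viète) form: r = 2√(−p/3) = 7.601170, φ = arccos(3q/(p·r)) = arccos(-0.952620) = 2.832533 rad.
y_k = r·cos(φ/3 − 2πk/3) for k = 0, 1, 2 gives y = 4.457396, 3.103473, -7.560869.
λ_k = y_k + 2.333333 gives λ = 6.7907, 5.4368, -5.2275 (check: the sum is 7.0000 = tr M).

Eigenvalues sorted in increasing order: [-5.2275, 5.4368, 6.7907].


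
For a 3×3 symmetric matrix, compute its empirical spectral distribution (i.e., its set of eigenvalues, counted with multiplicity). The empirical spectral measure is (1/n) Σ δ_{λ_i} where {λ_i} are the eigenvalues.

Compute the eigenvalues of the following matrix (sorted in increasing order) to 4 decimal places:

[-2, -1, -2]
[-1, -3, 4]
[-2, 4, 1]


Since M is real symmetric, all three eigenvalues are real; they are the roots of det(λI − M) = λ³ − (tr M) λ² + s λ − det M, where s is the sum of the principal 2×2 minors.
tr M = -2 + (-3) + 1 = -4.
s = ((-2)·(-3) − (-1)²) + ((-2)·1 − (-2)²) + ((-3)·1 − 4²) = 5 + (-6) + (-19) = -20.
det M (expand along row 1) = (-2)·(-19) − (-1)·7 + (-2)·(-10) = 65.
Characteristic polynomial: λ³ + 4λ² − 20λ − 65 = 0.
Substitute λ = y + (tr M)/3 = y − 1.333333 to remove the quadratic term: y³ + p·y + q = 0 with p = s − (tr M)²/3 = -25.333333 and q = −2(tr M)³/27 + (tr M)·s/3 − det M = -33.592593.
Three real roots ⇒ use the trigonometric (Viète) form: r = 2√(−p/3) = 5.811865, φ = arccos(3q/(p·r)) = arccos(0.684474) = 0.816914 rad.
y_k = r·cos(φ/3 − 2πk/3) for k = 0, 1, 2 gives y = 5.597719, -1.445164, -4.152555.
λ_k = y_k − 1.333333 gives λ = 4.2644, -2.7785, -5.4859 (check: the sum is -4.0000 = tr M).

Eigenvalues sorted in increasing order: [-5.4859, -2.7785, 4.2644].


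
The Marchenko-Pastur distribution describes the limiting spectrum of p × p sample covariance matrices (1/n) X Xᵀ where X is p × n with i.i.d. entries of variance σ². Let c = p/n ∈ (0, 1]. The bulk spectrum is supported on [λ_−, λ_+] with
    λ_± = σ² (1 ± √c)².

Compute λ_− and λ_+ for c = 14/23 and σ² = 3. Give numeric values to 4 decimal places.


c = 14/23 = 0.608696; √c = 0.780189.
λ_− = σ² (1 − √c)² = 3 · (1 − 0.780189)² = 3 · (0.219811)² = 0.144950.
λ_+ = σ² (1 + √c)² = 3 · (1 + 0.780189)² = 3 · (1.780189)² = 9.507224.

Rounded to 4 decimal places: λ_− ≈ 0.1449, λ_+ ≈ 9.5072.


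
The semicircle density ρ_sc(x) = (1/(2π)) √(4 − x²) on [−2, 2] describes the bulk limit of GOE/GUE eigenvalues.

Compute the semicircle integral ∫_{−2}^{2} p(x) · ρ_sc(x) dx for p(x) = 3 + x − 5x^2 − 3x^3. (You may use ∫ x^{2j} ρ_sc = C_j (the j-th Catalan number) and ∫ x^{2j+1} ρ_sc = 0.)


Write p(x) = Σ a_i x^i, split into monomials and integrate each against ρ_sc separately.
Using ∫ x^{2j} ρ_sc = C_j = (1/(j+1)) C(2j, j) (Catalan numbers) and ∫ x^{2j+1} ρ_sc = 0 (odd monomials vanish by symmetry):
  i = 0 (even): a_0 · C_{0} = 3 · 1 = 3
  i = 1 (odd): ∫ x^1 ρ_sc = 0 (vanishes)
  i = 2 (even): a_2 · C_{1} = -5 · 1 = -5
  i = 3 (odd): ∫ x^3 ρ_sc = 0 (vanishes)

Summing the contributions: ∫_{−2}^{2} p(x) ρ_sc(x) dx = 3 + (-5) = -2.


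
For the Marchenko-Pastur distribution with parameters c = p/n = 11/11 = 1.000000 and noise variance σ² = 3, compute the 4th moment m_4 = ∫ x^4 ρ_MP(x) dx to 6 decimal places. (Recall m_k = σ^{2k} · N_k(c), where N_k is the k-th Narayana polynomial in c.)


E[X⁴] = σ⁸ (1 + 6c + 6c² + c³) (fourth MP moment). With σ² = 3 (so σ⁸ = 81) and c = 11/11 = 1.000000: E[X⁴] = 81 · (1 + 6·1.000000 + 6·(1.000000)² + (1.000000)³) = 81 · 14.000000.

So E[X^4] = 1134.000000.


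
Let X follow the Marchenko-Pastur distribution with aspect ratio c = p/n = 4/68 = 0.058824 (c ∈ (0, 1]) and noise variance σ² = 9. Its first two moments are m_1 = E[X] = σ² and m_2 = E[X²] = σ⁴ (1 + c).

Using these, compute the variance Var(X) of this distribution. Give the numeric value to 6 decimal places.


m_1 = E[X] = σ² = 9, so m_1² = 81.
m_2 = E[X²] = σ⁴ (1 + c) = 81 · (1 + 0.058824) = 81 · 1.058824 = 85.764706.
(Note m_2 − m_1² simplifies to c · σ⁴ = 0.058824 · 81.)

Var(X) = m_2 − m_1² = 85.764706 − 81 = 4.764706.


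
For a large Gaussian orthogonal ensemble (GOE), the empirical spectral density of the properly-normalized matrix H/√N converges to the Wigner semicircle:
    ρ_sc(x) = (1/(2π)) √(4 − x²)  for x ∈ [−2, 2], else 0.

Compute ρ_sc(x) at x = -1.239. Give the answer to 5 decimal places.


ρ_sc(x) = (1/(2π)) √(4 − x²). With x = -1.239:
  4 − x² = 4 − (-1.239)² = 4 − 1.535121 = 2.464879.
  √(4 − x²) = 1.569993.
  1/(2π) = 0.159155.
  ρ_sc(-1.239) = 0.159155 · 1.569993 = 0.249872.

Rounded to 5 decimal places: ρ_sc(-1.239) ≈ 0.24987.


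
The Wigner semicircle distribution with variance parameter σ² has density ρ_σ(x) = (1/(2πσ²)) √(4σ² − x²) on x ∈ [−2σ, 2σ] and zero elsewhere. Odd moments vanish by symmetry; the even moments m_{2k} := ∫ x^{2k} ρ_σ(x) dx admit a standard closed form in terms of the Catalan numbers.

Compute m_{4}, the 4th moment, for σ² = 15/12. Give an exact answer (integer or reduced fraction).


By the scaled semicircle moment identity, m_{2k} = σ^{2k} · C_k with k = 2.
C_2 = (1/(k+1)) · C(2k, k) = (1/3) · C(4, 2) = (1/3) · 6 = 2.
σ^{2k} = (σ²)^k = (15/12)^2 = 25/16.

Therefore m_{4} = σ^{4} · C_2 = (25/16) · 2 = 25/8.


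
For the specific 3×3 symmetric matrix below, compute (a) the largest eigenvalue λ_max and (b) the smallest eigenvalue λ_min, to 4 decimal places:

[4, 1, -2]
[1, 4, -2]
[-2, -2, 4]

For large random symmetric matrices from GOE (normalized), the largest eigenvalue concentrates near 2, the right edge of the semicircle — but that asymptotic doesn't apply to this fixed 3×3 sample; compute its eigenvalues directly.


Since M is real symmetric, all three eigenvalues are real; they are the roots of det(λI − M) = λ³ − (tr M) λ² + s λ − det M, where s is the sum of the principal 2×2 minors.
tr M = 4 + 4 + 4 = 12.
s = (4·4 − 1²) + (4·4 − (-2)²) + (4·4 − (-2)²) = 15 + 12 + 12 = 39.
det M (expand along row 1) = 4·12 − 1·0 + (-2)·6 = 36.
Characteristic polynomial: λ³ − 12λ² + 39λ − 36 = 0.
Substitute λ = y + (tr M)/3 = y + 4.000000 to remove the quadratic term: y³ + p·y + q = 0 with p = s − (tr M)²/3 = -9.000000 and q = −2(tr M)³/27 + (tr M)·s/3 − det M = -8.000000.
Three real roots ⇒ use the trigonometric (Viète) form: r = 2√(−p/3) = 3.464102, φ = arccos(3q/(p·r)) = arccos(0.769800) = 0.692268 rad.
y_k = r·cos(φ/3 − 2πk/3) for k = 0, 1, 2 gives y = 3.372281, -1.000000, -2.372281.
λ_k = y_k + 4.000000 gives λ = 7.3723, 3.0000, 1.6277 (check: the sum is 12.0000 = tr M).

Hence λ_max = 7.3723 and λ_min = 1.6277.


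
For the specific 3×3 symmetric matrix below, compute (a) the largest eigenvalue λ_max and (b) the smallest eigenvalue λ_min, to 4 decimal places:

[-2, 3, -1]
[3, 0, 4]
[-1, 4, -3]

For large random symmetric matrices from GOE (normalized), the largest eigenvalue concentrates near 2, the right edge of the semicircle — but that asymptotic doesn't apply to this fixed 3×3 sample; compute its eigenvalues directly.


Since M is real symmetric, all three eigenvalues are real; they are the roots of det(λI − M) = λ³ − (tr M) λ² + s λ − det M, where s is the sum of the principal 2×2 minors.
tr M = -2 + 0 + (-3) = -5.
s = ((-2)·0 − 3²) + ((-2)·(-3) − (-1)²) + (0·(-3) − 4²) = -9 + 5 + (-16) = -20.
det M (expand along row 1) = (-2)·(-16) − 3·(-5) + (-1)·12 = 35.
Characteristic polynomial: λ³ + 5λ² − 20λ − 35 = 0.
Substitute λ = y + (tr M)/3 = y − 1.666667 to remove the quadratic term: y³ + p·y + q = 0 with p = s − (tr M)²/3 = -28.333333 and q = −2(tr M)³/27 + (tr M)·s/3 − det M = 7.592593.
Three real roots ⇒ use the trigonometric (Viète) form: r = 2√(−p/3) = 6.146363, φ = arccos(3q/(p·r)) = arccos(-0.130796) = 1.701968 rad.
y_k = r·cos(φ/3 − 2πk/3) for k = 0, 1, 2 gives y = 5.183490, 0.268658, -5.452148.
λ_k = y_k − 1.666667 gives λ = 3.5168, -1.3980, -7.1188 (check: the sum is -5.0000 = tr M).

Hence λ_max = 3.5168 and λ_min = -7.1188.


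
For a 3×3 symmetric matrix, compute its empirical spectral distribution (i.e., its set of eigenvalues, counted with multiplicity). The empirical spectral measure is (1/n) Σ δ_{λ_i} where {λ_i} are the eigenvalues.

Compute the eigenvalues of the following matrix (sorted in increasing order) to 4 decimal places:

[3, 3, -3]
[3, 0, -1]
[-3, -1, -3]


Since M is real symmetric, all three eigenvalues are real; they are the roots of det(λI − M) = λ³ − (tr M) λ² + s λ − det M, where s is the sum of the principal 2×2 minors.
tr M = 3 + 0 + (-3) = 0.
s = (3·0 − 3²) + (3·(-3) − (-3)²) + (0·(-3) − (-1)²) = -9 + (-18) + (-1) = -28.
det M (expand along row 1) = 3·(-1) − 3·(-12) + (-3)·(-3) = 42.
Characteristic polynomial: λ³ − 28λ − 42 = 0.
Substitute λ = y + (tr M)/3 = y + 0.000000 to remove the quadratic term: y³ + p·y + q = 0 with p = s − (tr M)²/3 = -28.000000 and q = −2(tr M)³/27 + (tr M)·s/3 − det M = -42.000000.
Three real roots ⇒ use the trigonometric (Viète) form: r = 2√(−p/3) = 6.110101, φ = arccos(3q/(p·r)) = arccos(0.736485) = 0.742936 rad.
y_k = r·cos(φ/3 − 2πk/3) for k = 0, 1, 2 gives y = 5.923696, -1.664784, -4.258911.
λ_k = y_k + 0.000000 gives λ = 5.9237, -1.6648, -4.2589 (check: the sum is 0.0000 = tr M).

Eigenvalues sorted in increasing order: [-4.2589, -1.6648, 5.9237].


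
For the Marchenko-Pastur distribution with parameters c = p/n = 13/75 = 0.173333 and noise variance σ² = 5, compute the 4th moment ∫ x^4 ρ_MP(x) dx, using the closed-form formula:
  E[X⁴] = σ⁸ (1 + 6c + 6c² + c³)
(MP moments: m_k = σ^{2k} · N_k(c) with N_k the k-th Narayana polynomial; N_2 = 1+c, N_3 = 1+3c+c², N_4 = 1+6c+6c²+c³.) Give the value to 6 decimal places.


E[X⁴] = σ⁸ (1 + 6c + 6c² + c³) (fourth MP moment). With σ² = 5 (so σ⁸ = 625) and c = 13/75 = 0.173333: E[X⁴] = 625 · (1 + 6·0.173333 + 6·(0.173333)² + (0.173333)³) = 625 · 2.225474.

So E[X^4] = 1390.921481.


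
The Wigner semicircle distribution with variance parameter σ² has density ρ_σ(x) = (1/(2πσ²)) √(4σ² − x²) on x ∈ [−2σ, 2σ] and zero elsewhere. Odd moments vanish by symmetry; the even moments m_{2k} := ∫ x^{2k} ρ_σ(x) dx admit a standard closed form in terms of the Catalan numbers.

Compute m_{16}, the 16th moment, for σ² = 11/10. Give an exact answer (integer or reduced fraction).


By the scaled semicircle moment identity, m_{2k} = σ^{2k} · C_k with k = 8.
C_8 = (1/(k+1)) · C(2k, k) = (1/9) · C(16, 8) = (1/9) · 12870 = 1430.
σ^{2k} = (σ²)^k = (11/10)^8 = 214358881/100000000.

Therefore m_{16} = σ^{16} · C_8 = (214358881/100000000) · 1430 = 30653319983/10000000.


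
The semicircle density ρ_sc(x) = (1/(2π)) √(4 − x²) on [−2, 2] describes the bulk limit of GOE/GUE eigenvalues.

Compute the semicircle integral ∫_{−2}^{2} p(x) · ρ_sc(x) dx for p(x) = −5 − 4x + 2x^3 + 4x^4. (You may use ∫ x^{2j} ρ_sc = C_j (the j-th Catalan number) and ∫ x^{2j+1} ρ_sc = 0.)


Write p(x) = Σ a_i x^i, split into monomials and integrate each against ρ_sc separately.
Using ∫ x^{2j} ρ_sc = C_j = (1/(j+1)) C(2j, j) (Catalan numbers) and ∫ x^{2j+1} ρ_sc = 0 (odd monomials vanish by symmetry):
  i = 0 (even): a_0 · C_{0} = -5 · 1 = -5
  i = 1 (odd): ∫ x^1 ρ_sc = 0 (vanishes)
  i = 3 (odd): ∫ x^3 ρ_sc = 0 (vanishes)
  i = 4 (even): a_4 · C_{2} = 4 · 2 = 8

Summing the contributions: ∫_{−2}^{2} p(x) ρ_sc(x) dx = (-5) + 8 = 3.


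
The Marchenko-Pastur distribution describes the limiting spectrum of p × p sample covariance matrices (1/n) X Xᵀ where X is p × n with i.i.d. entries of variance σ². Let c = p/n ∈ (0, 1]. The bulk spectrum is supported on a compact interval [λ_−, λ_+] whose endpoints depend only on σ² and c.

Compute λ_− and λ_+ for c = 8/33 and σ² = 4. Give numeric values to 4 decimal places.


c = 8/33 = 0.242424; √c = 0.492366.
λ_− = σ² (1 − √c)² = 4 · (1 − 0.492366)² = 4 · (0.507634)² = 1.030769.
λ_+ = σ² (1 + √c)² = 4 · (1 + 0.492366)² = 4 · (1.492366)² = 8.908625.

Rounded to 4 decimal places: λ_− ≈ 1.0308, λ_+ ≈ 8.9086.


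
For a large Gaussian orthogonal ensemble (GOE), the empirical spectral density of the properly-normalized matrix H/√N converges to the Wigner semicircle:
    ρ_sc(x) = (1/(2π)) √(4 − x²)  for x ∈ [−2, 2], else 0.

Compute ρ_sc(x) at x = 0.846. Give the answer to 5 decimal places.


ρ_sc(x) = (1/(2π)) √(4 − x²). With x = 0.846:
  4 − x² = 4 − (0.846)² = 4 − 0.715716 = 3.284284.
  √(4 − x²) = 1.812259.
  1/(2π) = 0.159155.
  ρ_sc(0.846) = 0.159155 · 1.812259 = 0.288430.

Rounded to 5 decimal places: ρ_sc(0.846) ≈ 0.28843.


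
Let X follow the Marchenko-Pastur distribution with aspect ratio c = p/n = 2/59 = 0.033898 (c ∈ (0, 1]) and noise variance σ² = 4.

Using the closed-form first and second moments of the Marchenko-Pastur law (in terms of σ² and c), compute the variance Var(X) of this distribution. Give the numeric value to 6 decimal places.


Recall the MP moments m_1 = E[X] = σ² and m_2 = E[X²] = σ⁴ (1 + c).
m_1 = E[X] = σ² = 4, so m_1² = 16.
m_2 = E[X²] = σ⁴ (1 + c) = 16 · (1 + 0.033898) = 16 · 1.033898 = 16.542373.
(Note m_2 − m_1² simplifies to c · σ⁴ = 0.033898 · 16.)

Var(X) = m_2 − m_1² = 16.542373 − 16 = 0.542373.


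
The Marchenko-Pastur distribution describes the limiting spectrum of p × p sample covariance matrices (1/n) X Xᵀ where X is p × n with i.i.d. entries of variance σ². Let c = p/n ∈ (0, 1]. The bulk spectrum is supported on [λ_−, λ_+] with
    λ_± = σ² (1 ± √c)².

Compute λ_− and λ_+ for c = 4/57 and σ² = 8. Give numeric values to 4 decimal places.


c = 4/57 = 0.070175; √c = 0.264906.
λ_− = σ² (1 − √c)² = 8 · (1 − 0.264906)² = 8 · (0.735094)² = 4.322900.
λ_+ = σ² (1 + √c)² = 8 · (1 + 0.264906)² = 8 · (1.264906)² = 12.799907.

Rounded to 4 decimal places: λ_− ≈ 4.3229, λ_+ ≈ 12.7999.


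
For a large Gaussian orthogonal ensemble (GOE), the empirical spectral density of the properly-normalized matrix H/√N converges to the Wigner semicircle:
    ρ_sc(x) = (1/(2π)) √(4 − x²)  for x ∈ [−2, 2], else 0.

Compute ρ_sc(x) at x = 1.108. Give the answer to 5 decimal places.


ρ_sc(x) = (1/(2π)) √(4 − x²). With x = 1.108:
  4 − x² = 4 − (1.108)² = 4 − 1.227664 = 2.772336.
  √(4 − x²) = 1.665033.
  1/(2π) = 0.159155.
  ρ_sc(1.108) = 0.159155 · 1.665033 = 0.264998.

Rounded to 5 decimal places: ρ_sc(1.108) ≈ 0.26500.


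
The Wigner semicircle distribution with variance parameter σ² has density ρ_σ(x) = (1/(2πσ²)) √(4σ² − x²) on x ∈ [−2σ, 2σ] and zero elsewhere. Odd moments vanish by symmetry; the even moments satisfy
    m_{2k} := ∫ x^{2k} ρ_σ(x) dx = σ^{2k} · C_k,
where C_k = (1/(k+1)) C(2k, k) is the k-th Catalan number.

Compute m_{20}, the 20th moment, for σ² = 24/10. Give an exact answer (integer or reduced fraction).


By the scaled semicircle moment identity, m_{2k} = σ^{2k} · C_k with k = 10.
C_10 = (1/(k+1)) · C(2k, k) = (1/11) · C(20, 10) = (1/11) · 184756 = 16796.
σ^{2k} = (σ²)^k = (24/10)^10 = 61917364224/9765625.

Therefore m_{20} = σ^{20} · C_10 = (61917364224/9765625) · 16796 = 1039964049506304/9765625.


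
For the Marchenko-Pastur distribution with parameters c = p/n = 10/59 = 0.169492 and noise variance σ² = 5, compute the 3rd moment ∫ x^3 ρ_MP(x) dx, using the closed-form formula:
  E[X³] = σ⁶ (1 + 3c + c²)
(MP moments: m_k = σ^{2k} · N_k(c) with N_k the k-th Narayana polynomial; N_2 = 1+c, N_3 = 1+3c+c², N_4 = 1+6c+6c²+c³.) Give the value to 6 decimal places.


E[X³] = σ⁶ (1 + 3c + c²) (third MP moment). With σ² = 5 (so σ⁶ = 125) and c = 10/59 = 0.169492: E[X³] = 125 · (1 + 3·0.169492 + (0.169492)²) = 125 · 1.537202.

So E[X^3] = 192.150244.


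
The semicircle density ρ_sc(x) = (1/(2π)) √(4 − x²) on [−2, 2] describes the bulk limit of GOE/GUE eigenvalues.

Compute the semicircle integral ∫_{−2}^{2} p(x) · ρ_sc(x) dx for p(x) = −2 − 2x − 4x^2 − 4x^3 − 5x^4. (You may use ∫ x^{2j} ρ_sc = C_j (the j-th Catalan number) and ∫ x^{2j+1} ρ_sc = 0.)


Write p(x) = Σ a_i x^i, split into monomials and integrate each against ρ_sc separately.
Using ∫ x^{2j} ρ_sc = C_j = (1/(j+1)) C(2j, j) (Catalan numbers) and ∫ x^{2j+1} ρ_sc = 0 (odd monomials vanish by symmetry):
  i = 0 (even): a_0 · C_{0} = -2 · 1 = -2
  i = 1 (odd): ∫ x^1 ρ_sc = 0 (vanishes)
  i = 2 (even): a_2 · C_{1} = -4 · 1 = -4
  i = 3 (odd): ∫ x^3 ρ_sc = 0 (vanishes)
  i = 4 (even): a_4 · C_{2} = -5 · 2 = -10

Summing the contributions: ∫_{−2}^{2} p(x) ρ_sc(x) dx = (-2) + (-4) + (-10) = -16.


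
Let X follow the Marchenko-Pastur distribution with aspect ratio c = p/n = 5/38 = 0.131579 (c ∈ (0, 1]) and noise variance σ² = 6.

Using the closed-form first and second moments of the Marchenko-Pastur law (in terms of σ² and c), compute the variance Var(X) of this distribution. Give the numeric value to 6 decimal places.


Recall the MP moments m_1 = E[X] = σ² and m_2 = E[X²] = σ⁴ (1 + c).
m_1 = E[X] = σ² = 6, so m_1² = 36.
m_2 = E[X²] = σ⁴ (1 + c) = 36 · (1 + 0.131579) = 36 · 1.131579 = 40.736842.
(Note m_2 − m_1² simplifies to c · σ⁴ = 0.131579 · 36.)

Var(X) = m_2 − m_1² = 40.736842 − 36 = 4.736842.


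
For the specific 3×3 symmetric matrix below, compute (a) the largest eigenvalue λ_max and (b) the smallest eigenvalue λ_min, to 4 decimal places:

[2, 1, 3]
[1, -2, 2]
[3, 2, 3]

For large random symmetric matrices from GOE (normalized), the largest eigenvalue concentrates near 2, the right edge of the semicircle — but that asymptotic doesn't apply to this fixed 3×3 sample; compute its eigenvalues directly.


Since M is real symmetric, all three eigenvalues are real; they are the roots of det(λI − M) = λ³ − (tr M) λ² + s λ − det M, where s is the sum of the principal 2×2 minors.
tr M = 2 + (-2) + 3 = 3.
s = (2·(-2) − 1²) + (2·3 − 3²) + ((-2)·3 − 2²) = -5 + (-3) + (-10) = -18.
det M (expand along row 1) = 2·(-10) − 1·(-3) + 3·8 = 7.
Characteristic polynomial: λ³ − 3λ² − 18λ − 7 = 0.
Substitute λ = y + (tr M)/3 = y + 1.000000 to remove the quadratic term: y³ + p·y + q = 0 with p = s − (tr M)²/3 = -21.000000 and q = −2(tr M)³/27 + (tr M)·s/3 − det M = -27.000000.
Three real roots ⇒ use the trigonometric (Viète) form: r = 2√(−p/3) = 5.291503, φ = arccos(3q/(p·r)) = arccos(0.728931) = 0.754036 rad.
y_k = r·cos(φ/3 − 2πk/3) for k = 0, 1, 2 gives y = 5.125237, -1.422898, -3.702339.
λ_k = y_k + 1.000000 gives λ = 6.1252, -0.4229, -2.7023 (check: the sum is 3.0000 = tr M).

Hence λ_max = 6.1252 and λ_min = -2.7023.


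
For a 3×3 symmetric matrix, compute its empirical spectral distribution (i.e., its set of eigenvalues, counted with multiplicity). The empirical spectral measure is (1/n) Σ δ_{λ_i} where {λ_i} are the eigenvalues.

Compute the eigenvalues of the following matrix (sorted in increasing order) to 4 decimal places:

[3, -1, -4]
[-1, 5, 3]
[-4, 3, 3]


Since M is real symmetric, all three eigenvalues are real; they are the roots of det(λI − M) = λ³ − (tr M) λ² + s λ − det M, where s is the sum of the principal 2×2 minors.
tr M = 3 + 5 + 3 = 11.
s = (3·5 − (-1)²) + (3·3 − (-4)²) + (5·3 − 3²) = 14 + (-7) + 6 = 13.
det M (expand along row 1) = 3·6 − (-1)·9 + (-4)·17 = -41.
Characteristic polynomial: λ³ − 11λ² + 13λ + 41 = 0.
Substitute λ = y + (tr M)/3 = y + 3.666667 to remove the quadratic term: y³ + p·y + q = 0 with p = s − (tr M)²/3 = -27.333333 and q = −2(tr M)³/27 + (tr M)·s/3 − det M = -9.925926.
Three real roots ⇒ use the trigonometric (Viète) form: r = 2√(−p/3) = 6.036923, φ = arccos(3q/(p·r)) = arccos(0.180461) = 1.389341 rad.
y_k = r·cos(φ/3 − 2πk/3) for k = 0, 1, 2 gives y = 5.401029, -0.364922, -5.036108.
λ_k = y_k + 3.666667 gives λ = 9.0677, 3.3017, -1.3694 (check: the sum is 11.0000 = tr M).

Eigenvalues sorted in increasing order: [-1.3694, 3.3017, 9.0677].


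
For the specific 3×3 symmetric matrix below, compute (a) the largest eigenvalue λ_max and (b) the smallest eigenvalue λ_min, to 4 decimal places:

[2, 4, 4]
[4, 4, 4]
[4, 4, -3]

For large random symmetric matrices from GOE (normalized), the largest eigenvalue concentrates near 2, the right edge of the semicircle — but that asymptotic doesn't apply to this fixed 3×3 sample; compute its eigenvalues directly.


Since M is real symmetric, all three eigenvalues are real; they are the roots of det(λI − M) = λ³ − (tr M) λ² + s λ − det M, where s is the sum of the principal 2×2 minors.
tr M = 2 + 4 + (-3) = 3.
s = (2·4 − 4²) + (2·(-3) − 4²) + (4·(-3) − 4²) = -8 + (-22) + (-28) = -58.
det M (expand along row 1) = 2·(-28) − 4·(-28) + 4·0 = 56.
Characteristic polynomial: λ³ − 3λ² − 58λ − 56 = 0.
Substitute λ = y + (tr M)/3 = y + 1.000000 to remove the quadratic term: y³ + p·y + q = 0 with p = s − (tr M)²/3 = -61.000000 and q = −2(tr M)³/27 + (tr M)·s/3 − det M = -116.000000.
Three real roots ⇒ use the trigonometric (Viète) form: r = 2√(−p/3) = 9.018500, φ = arccos(3q/(p·r)) = arccos(0.632580) = 0.885917 rad.
y_k = r·cos(φ/3 − 2πk/3) for k = 0, 1, 2 gives y = 8.628118, -2.041024, -6.587094.
λ_k = y_k + 1.000000 gives λ = 9.6281, -1.0410, -5.5871 (check: the sum is 3.0000 = tr M).

Hence λ_max = 9.6281 and λ_min = -5.5871.


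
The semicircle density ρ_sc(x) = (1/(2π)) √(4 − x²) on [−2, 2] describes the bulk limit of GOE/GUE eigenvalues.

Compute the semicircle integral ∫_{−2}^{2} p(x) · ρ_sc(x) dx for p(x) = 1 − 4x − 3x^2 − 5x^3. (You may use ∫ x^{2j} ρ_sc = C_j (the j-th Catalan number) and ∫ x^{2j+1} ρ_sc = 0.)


Write p(x) = Σ a_i x^i, split into monomials and integrate each against ρ_sc separately.
Using ∫ x^{2j} ρ_sc = C_j = (1/(j+1)) C(2j, j) (Catalan numbers) and ∫ x^{2j+1} ρ_sc = 0 (odd monomials vanish by symmetry):
  i = 0 (even): a_0 · C_{0} = 1 · 1 = 1
  i = 1 (odd): ∫ x^1 ρ_sc = 0 (vanishes)
  i = 2 (even): a_2 · C_{1} = -3 · 1 = -3
  i = 3 (odd): ∫ x^3 ρ_sc = 0 (vanishes)

Summing the contributions: ∫_{−2}^{2} p(x) ρ_sc(x) dx = 1 + (-3) = -2.


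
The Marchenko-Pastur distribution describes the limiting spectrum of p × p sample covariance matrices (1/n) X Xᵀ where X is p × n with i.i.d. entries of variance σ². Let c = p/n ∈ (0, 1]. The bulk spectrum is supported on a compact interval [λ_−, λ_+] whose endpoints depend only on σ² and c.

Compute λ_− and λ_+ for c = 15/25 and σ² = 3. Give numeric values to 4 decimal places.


c = 15/25 = 0.600000; √c = 0.774597.
λ_− = σ² (1 − √c)² = 3 · (1 − 0.774597)² = 3 · (0.225403)² = 0.152420.
λ_+ = σ² (1 + √c)² = 3 · (1 + 0.774597)² = 3 · (1.774597)² = 9.447580.

Rounded to 4 decimal places: λ_− ≈ 0.1524, λ_+ ≈ 9.4476.
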